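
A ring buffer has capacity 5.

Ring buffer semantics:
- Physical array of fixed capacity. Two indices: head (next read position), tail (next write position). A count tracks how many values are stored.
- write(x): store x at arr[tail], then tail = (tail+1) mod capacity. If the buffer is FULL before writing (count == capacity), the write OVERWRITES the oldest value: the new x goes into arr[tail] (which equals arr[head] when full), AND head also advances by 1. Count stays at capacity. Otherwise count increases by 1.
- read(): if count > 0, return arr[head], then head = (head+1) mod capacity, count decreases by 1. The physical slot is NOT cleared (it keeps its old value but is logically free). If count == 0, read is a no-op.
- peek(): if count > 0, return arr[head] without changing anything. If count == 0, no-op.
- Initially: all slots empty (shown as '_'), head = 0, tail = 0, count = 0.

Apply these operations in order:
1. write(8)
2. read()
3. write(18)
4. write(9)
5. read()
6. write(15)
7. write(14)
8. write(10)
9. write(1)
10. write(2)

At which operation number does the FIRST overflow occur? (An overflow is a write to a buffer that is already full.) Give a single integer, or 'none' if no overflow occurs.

After op 1 (write(8)): arr=[8 _ _ _ _] head=0 tail=1 count=1
After op 2 (read()): arr=[8 _ _ _ _] head=1 tail=1 count=0
After op 3 (write(18)): arr=[8 18 _ _ _] head=1 tail=2 count=1
After op 4 (write(9)): arr=[8 18 9 _ _] head=1 tail=3 count=2
After op 5 (read()): arr=[8 18 9 _ _] head=2 tail=3 count=1
After op 6 (write(15)): arr=[8 18 9 15 _] head=2 tail=4 count=2
After op 7 (write(14)): arr=[8 18 9 15 14] head=2 tail=0 count=3
After op 8 (write(10)): arr=[10 18 9 15 14] head=2 tail=1 count=4
After op 9 (write(1)): arr=[10 1 9 15 14] head=2 tail=2 count=5
After op 10 (write(2)): arr=[10 1 2 15 14] head=3 tail=3 count=5

Answer: 10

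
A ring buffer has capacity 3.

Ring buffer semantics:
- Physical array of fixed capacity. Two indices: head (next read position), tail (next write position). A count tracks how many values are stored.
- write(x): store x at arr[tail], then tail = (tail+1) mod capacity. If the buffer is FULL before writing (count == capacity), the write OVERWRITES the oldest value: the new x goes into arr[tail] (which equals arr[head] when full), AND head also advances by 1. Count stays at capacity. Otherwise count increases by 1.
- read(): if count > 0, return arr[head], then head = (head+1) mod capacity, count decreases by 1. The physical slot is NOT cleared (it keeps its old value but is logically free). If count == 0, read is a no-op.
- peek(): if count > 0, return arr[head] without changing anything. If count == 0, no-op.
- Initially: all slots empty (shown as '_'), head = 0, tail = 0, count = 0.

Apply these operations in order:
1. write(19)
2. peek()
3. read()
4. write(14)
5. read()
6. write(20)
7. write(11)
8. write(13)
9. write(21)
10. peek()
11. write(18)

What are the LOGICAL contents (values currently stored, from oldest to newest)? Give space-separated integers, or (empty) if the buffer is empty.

Answer: 13 21 18

Derivation:
After op 1 (write(19)): arr=[19 _ _] head=0 tail=1 count=1
After op 2 (peek()): arr=[19 _ _] head=0 tail=1 count=1
After op 3 (read()): arr=[19 _ _] head=1 tail=1 count=0
After op 4 (write(14)): arr=[19 14 _] head=1 tail=2 count=1
After op 5 (read()): arr=[19 14 _] head=2 tail=2 count=0
After op 6 (write(20)): arr=[19 14 20] head=2 tail=0 count=1
After op 7 (write(11)): arr=[11 14 20] head=2 tail=1 count=2
After op 8 (write(13)): arr=[11 13 20] head=2 tail=2 count=3
After op 9 (write(21)): arr=[11 13 21] head=0 tail=0 count=3
After op 10 (peek()): arr=[11 13 21] head=0 tail=0 count=3
After op 11 (write(18)): arr=[18 13 21] head=1 tail=1 count=3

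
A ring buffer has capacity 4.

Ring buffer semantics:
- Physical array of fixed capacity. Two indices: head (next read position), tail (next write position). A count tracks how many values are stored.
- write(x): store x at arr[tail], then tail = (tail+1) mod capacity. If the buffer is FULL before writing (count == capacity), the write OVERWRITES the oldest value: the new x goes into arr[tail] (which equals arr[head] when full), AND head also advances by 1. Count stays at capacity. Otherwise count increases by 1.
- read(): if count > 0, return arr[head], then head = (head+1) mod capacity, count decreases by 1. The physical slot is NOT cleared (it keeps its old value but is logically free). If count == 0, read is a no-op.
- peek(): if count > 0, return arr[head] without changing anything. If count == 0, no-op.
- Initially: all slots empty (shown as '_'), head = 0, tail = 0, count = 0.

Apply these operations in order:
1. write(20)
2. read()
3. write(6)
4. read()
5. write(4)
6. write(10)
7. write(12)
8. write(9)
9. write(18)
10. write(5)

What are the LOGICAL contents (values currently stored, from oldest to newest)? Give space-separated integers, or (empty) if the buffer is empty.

After op 1 (write(20)): arr=[20 _ _ _] head=0 tail=1 count=1
After op 2 (read()): arr=[20 _ _ _] head=1 tail=1 count=0
After op 3 (write(6)): arr=[20 6 _ _] head=1 tail=2 count=1
After op 4 (read()): arr=[20 6 _ _] head=2 tail=2 count=0
After op 5 (write(4)): arr=[20 6 4 _] head=2 tail=3 count=1
After op 6 (write(10)): arr=[20 6 4 10] head=2 tail=0 count=2
After op 7 (write(12)): arr=[12 6 4 10] head=2 tail=1 count=3
After op 8 (write(9)): arr=[12 9 4 10] head=2 tail=2 count=4
After op 9 (write(18)): arr=[12 9 18 10] head=3 tail=3 count=4
After op 10 (write(5)): arr=[12 9 18 5] head=0 tail=0 count=4

Answer: 12 9 18 5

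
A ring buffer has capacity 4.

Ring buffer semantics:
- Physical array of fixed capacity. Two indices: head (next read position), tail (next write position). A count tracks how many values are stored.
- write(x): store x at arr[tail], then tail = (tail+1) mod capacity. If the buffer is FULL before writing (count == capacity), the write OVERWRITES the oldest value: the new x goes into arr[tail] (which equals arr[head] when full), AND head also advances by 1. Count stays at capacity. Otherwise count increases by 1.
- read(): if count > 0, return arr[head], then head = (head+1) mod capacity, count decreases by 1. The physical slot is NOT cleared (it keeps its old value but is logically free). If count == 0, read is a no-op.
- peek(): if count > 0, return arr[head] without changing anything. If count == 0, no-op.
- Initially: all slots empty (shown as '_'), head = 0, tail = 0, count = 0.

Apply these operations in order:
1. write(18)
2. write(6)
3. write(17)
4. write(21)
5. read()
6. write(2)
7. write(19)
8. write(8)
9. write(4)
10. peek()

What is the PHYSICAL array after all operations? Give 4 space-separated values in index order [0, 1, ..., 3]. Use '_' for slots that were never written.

Answer: 2 19 8 4

Derivation:
After op 1 (write(18)): arr=[18 _ _ _] head=0 tail=1 count=1
After op 2 (write(6)): arr=[18 6 _ _] head=0 tail=2 count=2
After op 3 (write(17)): arr=[18 6 17 _] head=0 tail=3 count=3
After op 4 (write(21)): arr=[18 6 17 21] head=0 tail=0 count=4
After op 5 (read()): arr=[18 6 17 21] head=1 tail=0 count=3
After op 6 (write(2)): arr=[2 6 17 21] head=1 tail=1 count=4
After op 7 (write(19)): arr=[2 19 17 21] head=2 tail=2 count=4
After op 8 (write(8)): arr=[2 19 8 21] head=3 tail=3 count=4
After op 9 (write(4)): arr=[2 19 8 4] head=0 tail=0 count=4
After op 10 (peek()): arr=[2 19 8 4] head=0 tail=0 count=4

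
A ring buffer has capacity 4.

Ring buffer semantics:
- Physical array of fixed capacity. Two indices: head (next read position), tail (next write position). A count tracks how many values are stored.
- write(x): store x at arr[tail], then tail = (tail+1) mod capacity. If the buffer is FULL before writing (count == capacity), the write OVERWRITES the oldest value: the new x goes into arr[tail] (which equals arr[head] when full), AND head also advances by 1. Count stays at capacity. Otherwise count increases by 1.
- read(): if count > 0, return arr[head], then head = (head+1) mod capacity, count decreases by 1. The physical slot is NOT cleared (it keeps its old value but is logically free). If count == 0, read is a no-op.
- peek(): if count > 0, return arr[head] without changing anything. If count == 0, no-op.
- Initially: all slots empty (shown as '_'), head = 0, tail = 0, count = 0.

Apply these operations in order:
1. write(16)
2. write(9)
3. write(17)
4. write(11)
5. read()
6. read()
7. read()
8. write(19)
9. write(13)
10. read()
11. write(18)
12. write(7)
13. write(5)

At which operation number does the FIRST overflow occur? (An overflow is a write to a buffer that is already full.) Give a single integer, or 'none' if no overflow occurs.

Answer: 13

Derivation:
After op 1 (write(16)): arr=[16 _ _ _] head=0 tail=1 count=1
After op 2 (write(9)): arr=[16 9 _ _] head=0 tail=2 count=2
After op 3 (write(17)): arr=[16 9 17 _] head=0 tail=3 count=3
After op 4 (write(11)): arr=[16 9 17 11] head=0 tail=0 count=4
After op 5 (read()): arr=[16 9 17 11] head=1 tail=0 count=3
After op 6 (read()): arr=[16 9 17 11] head=2 tail=0 count=2
After op 7 (read()): arr=[16 9 17 11] head=3 tail=0 count=1
After op 8 (write(19)): arr=[19 9 17 11] head=3 tail=1 count=2
After op 9 (write(13)): arr=[19 13 17 11] head=3 tail=2 count=3
After op 10 (read()): arr=[19 13 17 11] head=0 tail=2 count=2
After op 11 (write(18)): arr=[19 13 18 11] head=0 tail=3 count=3
After op 12 (write(7)): arr=[19 13 18 7] head=0 tail=0 count=4
After op 13 (write(5)): arr=[5 13 18 7] head=1 tail=1 count=4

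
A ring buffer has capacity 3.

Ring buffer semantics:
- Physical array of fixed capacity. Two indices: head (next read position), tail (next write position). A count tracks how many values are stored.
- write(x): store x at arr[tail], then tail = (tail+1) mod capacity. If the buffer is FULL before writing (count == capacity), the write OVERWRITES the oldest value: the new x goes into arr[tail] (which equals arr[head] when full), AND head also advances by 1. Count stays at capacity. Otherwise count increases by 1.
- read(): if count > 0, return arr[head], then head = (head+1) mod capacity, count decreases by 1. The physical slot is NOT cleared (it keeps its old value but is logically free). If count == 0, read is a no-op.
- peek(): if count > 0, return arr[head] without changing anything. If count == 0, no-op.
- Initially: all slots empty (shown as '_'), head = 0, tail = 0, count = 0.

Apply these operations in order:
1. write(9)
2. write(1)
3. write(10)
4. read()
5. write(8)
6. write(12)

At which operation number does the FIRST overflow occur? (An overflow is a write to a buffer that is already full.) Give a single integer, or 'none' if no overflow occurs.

After op 1 (write(9)): arr=[9 _ _] head=0 tail=1 count=1
After op 2 (write(1)): arr=[9 1 _] head=0 tail=2 count=2
After op 3 (write(10)): arr=[9 1 10] head=0 tail=0 count=3
After op 4 (read()): arr=[9 1 10] head=1 tail=0 count=2
After op 5 (write(8)): arr=[8 1 10] head=1 tail=1 count=3
After op 6 (write(12)): arr=[8 12 10] head=2 tail=2 count=3

Answer: 6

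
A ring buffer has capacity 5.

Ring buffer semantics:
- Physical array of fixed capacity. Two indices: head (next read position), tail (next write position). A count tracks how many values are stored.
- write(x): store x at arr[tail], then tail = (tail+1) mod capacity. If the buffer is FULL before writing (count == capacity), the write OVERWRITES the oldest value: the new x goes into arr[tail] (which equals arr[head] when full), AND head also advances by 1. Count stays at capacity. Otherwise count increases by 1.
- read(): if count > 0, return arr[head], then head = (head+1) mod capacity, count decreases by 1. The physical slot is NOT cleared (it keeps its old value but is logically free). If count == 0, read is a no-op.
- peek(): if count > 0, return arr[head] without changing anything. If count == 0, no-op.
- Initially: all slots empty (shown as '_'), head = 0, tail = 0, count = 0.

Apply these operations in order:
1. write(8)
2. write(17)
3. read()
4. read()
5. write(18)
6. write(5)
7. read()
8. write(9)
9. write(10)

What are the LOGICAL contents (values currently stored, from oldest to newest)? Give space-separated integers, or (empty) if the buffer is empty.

After op 1 (write(8)): arr=[8 _ _ _ _] head=0 tail=1 count=1
After op 2 (write(17)): arr=[8 17 _ _ _] head=0 tail=2 count=2
After op 3 (read()): arr=[8 17 _ _ _] head=1 tail=2 count=1
After op 4 (read()): arr=[8 17 _ _ _] head=2 tail=2 count=0
After op 5 (write(18)): arr=[8 17 18 _ _] head=2 tail=3 count=1
After op 6 (write(5)): arr=[8 17 18 5 _] head=2 tail=4 count=2
After op 7 (read()): arr=[8 17 18 5 _] head=3 tail=4 count=1
After op 8 (write(9)): arr=[8 17 18 5 9] head=3 tail=0 count=2
After op 9 (write(10)): arr=[10 17 18 5 9] head=3 tail=1 count=3

Answer: 5 9 10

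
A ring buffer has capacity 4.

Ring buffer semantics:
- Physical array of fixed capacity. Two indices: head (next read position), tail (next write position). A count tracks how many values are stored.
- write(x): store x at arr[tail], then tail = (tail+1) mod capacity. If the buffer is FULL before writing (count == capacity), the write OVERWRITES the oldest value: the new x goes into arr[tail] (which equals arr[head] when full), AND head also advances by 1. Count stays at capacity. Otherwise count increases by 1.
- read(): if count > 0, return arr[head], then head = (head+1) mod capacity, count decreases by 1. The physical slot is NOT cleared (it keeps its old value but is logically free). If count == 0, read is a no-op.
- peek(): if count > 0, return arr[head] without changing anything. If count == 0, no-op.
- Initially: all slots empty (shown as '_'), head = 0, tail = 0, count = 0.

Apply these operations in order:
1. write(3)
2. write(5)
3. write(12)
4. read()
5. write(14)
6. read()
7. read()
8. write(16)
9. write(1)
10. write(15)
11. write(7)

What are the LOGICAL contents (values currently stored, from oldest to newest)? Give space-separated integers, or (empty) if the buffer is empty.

After op 1 (write(3)): arr=[3 _ _ _] head=0 tail=1 count=1
After op 2 (write(5)): arr=[3 5 _ _] head=0 tail=2 count=2
After op 3 (write(12)): arr=[3 5 12 _] head=0 tail=3 count=3
After op 4 (read()): arr=[3 5 12 _] head=1 tail=3 count=2
After op 5 (write(14)): arr=[3 5 12 14] head=1 tail=0 count=3
After op 6 (read()): arr=[3 5 12 14] head=2 tail=0 count=2
After op 7 (read()): arr=[3 5 12 14] head=3 tail=0 count=1
After op 8 (write(16)): arr=[16 5 12 14] head=3 tail=1 count=2
After op 9 (write(1)): arr=[16 1 12 14] head=3 tail=2 count=3
After op 10 (write(15)): arr=[16 1 15 14] head=3 tail=3 count=4
After op 11 (write(7)): arr=[16 1 15 7] head=0 tail=0 count=4

Answer: 16 1 15 7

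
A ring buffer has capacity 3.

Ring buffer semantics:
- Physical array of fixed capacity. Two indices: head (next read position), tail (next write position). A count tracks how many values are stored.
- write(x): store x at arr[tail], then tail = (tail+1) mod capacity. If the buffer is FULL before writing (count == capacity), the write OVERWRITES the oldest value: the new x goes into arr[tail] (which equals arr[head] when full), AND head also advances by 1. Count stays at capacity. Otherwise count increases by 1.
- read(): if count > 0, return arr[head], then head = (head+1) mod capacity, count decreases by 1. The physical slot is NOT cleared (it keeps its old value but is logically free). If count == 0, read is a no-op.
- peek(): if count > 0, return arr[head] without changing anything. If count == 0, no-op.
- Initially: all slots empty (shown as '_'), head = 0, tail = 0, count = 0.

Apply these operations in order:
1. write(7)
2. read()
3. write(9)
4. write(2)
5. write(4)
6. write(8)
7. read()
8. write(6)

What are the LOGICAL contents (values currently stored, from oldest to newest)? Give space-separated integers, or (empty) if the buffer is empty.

After op 1 (write(7)): arr=[7 _ _] head=0 tail=1 count=1
After op 2 (read()): arr=[7 _ _] head=1 tail=1 count=0
After op 3 (write(9)): arr=[7 9 _] head=1 tail=2 count=1
After op 4 (write(2)): arr=[7 9 2] head=1 tail=0 count=2
After op 5 (write(4)): arr=[4 9 2] head=1 tail=1 count=3
After op 6 (write(8)): arr=[4 8 2] head=2 tail=2 count=3
After op 7 (read()): arr=[4 8 2] head=0 tail=2 count=2
After op 8 (write(6)): arr=[4 8 6] head=0 tail=0 count=3

Answer: 4 8 6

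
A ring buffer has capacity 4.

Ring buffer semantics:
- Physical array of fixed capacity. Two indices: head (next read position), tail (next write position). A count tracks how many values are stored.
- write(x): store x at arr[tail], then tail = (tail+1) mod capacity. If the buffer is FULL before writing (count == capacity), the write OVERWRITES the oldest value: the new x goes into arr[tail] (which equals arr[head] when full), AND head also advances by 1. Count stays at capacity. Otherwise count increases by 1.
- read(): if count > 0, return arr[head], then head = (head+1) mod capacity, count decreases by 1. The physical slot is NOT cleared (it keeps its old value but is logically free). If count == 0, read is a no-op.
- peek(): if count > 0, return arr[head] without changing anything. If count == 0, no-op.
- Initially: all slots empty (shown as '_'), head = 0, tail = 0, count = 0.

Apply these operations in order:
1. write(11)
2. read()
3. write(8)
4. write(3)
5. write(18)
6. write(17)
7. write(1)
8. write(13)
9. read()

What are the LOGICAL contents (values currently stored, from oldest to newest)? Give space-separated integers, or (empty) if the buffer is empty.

After op 1 (write(11)): arr=[11 _ _ _] head=0 tail=1 count=1
After op 2 (read()): arr=[11 _ _ _] head=1 tail=1 count=0
After op 3 (write(8)): arr=[11 8 _ _] head=1 tail=2 count=1
After op 4 (write(3)): arr=[11 8 3 _] head=1 tail=3 count=2
After op 5 (write(18)): arr=[11 8 3 18] head=1 tail=0 count=3
After op 6 (write(17)): arr=[17 8 3 18] head=1 tail=1 count=4
After op 7 (write(1)): arr=[17 1 3 18] head=2 tail=2 count=4
After op 8 (write(13)): arr=[17 1 13 18] head=3 tail=3 count=4
After op 9 (read()): arr=[17 1 13 18] head=0 tail=3 count=3

Answer: 17 1 13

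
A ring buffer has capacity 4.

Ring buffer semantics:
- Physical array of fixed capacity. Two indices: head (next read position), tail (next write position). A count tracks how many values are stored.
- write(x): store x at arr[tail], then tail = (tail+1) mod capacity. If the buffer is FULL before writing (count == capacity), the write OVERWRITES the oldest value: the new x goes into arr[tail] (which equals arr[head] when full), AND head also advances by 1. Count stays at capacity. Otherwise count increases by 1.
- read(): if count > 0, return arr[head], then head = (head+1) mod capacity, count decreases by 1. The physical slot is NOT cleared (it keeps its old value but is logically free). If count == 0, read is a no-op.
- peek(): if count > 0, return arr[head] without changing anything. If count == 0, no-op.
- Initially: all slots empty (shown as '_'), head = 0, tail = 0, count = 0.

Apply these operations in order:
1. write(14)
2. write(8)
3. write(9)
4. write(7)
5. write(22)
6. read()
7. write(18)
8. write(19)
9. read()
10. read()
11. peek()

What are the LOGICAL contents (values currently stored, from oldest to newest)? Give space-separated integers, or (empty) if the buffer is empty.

Answer: 18 19

Derivation:
After op 1 (write(14)): arr=[14 _ _ _] head=0 tail=1 count=1
After op 2 (write(8)): arr=[14 8 _ _] head=0 tail=2 count=2
After op 3 (write(9)): arr=[14 8 9 _] head=0 tail=3 count=3
After op 4 (write(7)): arr=[14 8 9 7] head=0 tail=0 count=4
After op 5 (write(22)): arr=[22 8 9 7] head=1 tail=1 count=4
After op 6 (read()): arr=[22 8 9 7] head=2 tail=1 count=3
After op 7 (write(18)): arr=[22 18 9 7] head=2 tail=2 count=4
After op 8 (write(19)): arr=[22 18 19 7] head=3 tail=3 count=4
After op 9 (read()): arr=[22 18 19 7] head=0 tail=3 count=3
After op 10 (read()): arr=[22 18 19 7] head=1 tail=3 count=2
After op 11 (peek()): arr=[22 18 19 7] head=1 tail=3 count=2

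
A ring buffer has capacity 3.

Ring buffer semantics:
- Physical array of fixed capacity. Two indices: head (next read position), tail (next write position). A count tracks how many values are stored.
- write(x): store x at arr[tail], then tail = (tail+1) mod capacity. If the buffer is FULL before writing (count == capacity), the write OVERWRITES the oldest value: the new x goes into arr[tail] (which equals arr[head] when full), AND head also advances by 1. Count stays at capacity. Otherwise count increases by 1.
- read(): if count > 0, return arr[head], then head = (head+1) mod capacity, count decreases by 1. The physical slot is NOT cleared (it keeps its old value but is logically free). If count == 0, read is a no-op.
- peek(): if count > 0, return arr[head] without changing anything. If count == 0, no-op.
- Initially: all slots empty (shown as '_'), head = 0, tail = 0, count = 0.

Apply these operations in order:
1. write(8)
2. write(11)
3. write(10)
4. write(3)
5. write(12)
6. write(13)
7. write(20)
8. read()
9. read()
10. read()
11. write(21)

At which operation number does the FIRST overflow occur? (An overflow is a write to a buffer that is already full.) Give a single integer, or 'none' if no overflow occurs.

Answer: 4

Derivation:
After op 1 (write(8)): arr=[8 _ _] head=0 tail=1 count=1
After op 2 (write(11)): arr=[8 11 _] head=0 tail=2 count=2
After op 3 (write(10)): arr=[8 11 10] head=0 tail=0 count=3
After op 4 (write(3)): arr=[3 11 10] head=1 tail=1 count=3
After op 5 (write(12)): arr=[3 12 10] head=2 tail=2 count=3
After op 6 (write(13)): arr=[3 12 13] head=0 tail=0 count=3
After op 7 (write(20)): arr=[20 12 13] head=1 tail=1 count=3
After op 8 (read()): arr=[20 12 13] head=2 tail=1 count=2
After op 9 (read()): arr=[20 12 13] head=0 tail=1 count=1
After op 10 (read()): arr=[20 12 13] head=1 tail=1 count=0
After op 11 (write(21)): arr=[20 21 13] head=1 tail=2 count=1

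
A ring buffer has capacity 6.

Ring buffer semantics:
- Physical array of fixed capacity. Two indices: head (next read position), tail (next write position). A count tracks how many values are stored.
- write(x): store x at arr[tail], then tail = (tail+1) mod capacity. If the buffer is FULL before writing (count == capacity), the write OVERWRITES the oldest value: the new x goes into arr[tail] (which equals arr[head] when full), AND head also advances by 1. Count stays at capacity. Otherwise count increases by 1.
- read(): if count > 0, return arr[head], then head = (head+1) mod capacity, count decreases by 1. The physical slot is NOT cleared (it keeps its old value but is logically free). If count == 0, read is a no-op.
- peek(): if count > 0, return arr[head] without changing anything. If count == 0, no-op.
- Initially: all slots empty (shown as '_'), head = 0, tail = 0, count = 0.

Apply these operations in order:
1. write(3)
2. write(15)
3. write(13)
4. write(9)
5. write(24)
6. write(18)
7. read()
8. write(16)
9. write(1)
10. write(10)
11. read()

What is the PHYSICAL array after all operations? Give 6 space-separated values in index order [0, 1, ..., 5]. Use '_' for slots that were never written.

Answer: 16 1 10 9 24 18

Derivation:
After op 1 (write(3)): arr=[3 _ _ _ _ _] head=0 tail=1 count=1
After op 2 (write(15)): arr=[3 15 _ _ _ _] head=0 tail=2 count=2
After op 3 (write(13)): arr=[3 15 13 _ _ _] head=0 tail=3 count=3
After op 4 (write(9)): arr=[3 15 13 9 _ _] head=0 tail=4 count=4
After op 5 (write(24)): arr=[3 15 13 9 24 _] head=0 tail=5 count=5
After op 6 (write(18)): arr=[3 15 13 9 24 18] head=0 tail=0 count=6
After op 7 (read()): arr=[3 15 13 9 24 18] head=1 tail=0 count=5
After op 8 (write(16)): arr=[16 15 13 9 24 18] head=1 tail=1 count=6
After op 9 (write(1)): arr=[16 1 13 9 24 18] head=2 tail=2 count=6
After op 10 (write(10)): arr=[16 1 10 9 24 18] head=3 tail=3 count=6
After op 11 (read()): arr=[16 1 10 9 24 18] head=4 tail=3 count=5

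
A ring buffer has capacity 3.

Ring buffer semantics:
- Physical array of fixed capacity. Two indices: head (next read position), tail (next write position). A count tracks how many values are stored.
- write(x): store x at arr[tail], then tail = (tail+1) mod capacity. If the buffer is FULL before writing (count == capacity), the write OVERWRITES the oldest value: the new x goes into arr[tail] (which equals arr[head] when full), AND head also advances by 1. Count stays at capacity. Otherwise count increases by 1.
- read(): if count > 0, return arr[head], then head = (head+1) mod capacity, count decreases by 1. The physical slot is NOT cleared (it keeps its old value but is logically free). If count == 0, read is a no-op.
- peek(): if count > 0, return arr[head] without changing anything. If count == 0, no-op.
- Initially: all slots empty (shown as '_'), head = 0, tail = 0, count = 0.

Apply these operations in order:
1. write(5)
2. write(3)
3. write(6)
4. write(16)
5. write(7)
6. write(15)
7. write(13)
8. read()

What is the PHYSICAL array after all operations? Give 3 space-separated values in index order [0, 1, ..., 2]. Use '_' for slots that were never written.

After op 1 (write(5)): arr=[5 _ _] head=0 tail=1 count=1
After op 2 (write(3)): arr=[5 3 _] head=0 tail=2 count=2
After op 3 (write(6)): arr=[5 3 6] head=0 tail=0 count=3
After op 4 (write(16)): arr=[16 3 6] head=1 tail=1 count=3
After op 5 (write(7)): arr=[16 7 6] head=2 tail=2 count=3
After op 6 (write(15)): arr=[16 7 15] head=0 tail=0 count=3
After op 7 (write(13)): arr=[13 7 15] head=1 tail=1 count=3
After op 8 (read()): arr=[13 7 15] head=2 tail=1 count=2

Answer: 13 7 15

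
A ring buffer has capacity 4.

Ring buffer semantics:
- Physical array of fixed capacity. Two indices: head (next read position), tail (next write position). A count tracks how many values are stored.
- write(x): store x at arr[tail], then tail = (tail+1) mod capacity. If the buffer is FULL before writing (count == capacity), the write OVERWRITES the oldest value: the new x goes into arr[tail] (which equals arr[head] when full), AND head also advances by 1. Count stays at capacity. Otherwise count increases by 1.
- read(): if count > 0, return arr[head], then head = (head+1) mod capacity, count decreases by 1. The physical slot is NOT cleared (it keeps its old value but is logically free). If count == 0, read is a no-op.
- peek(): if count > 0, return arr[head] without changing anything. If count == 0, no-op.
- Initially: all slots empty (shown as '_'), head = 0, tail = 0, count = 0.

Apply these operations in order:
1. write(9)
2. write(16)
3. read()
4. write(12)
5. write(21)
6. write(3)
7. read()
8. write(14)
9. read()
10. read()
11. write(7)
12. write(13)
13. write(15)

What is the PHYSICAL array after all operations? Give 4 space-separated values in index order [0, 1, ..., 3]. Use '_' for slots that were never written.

After op 1 (write(9)): arr=[9 _ _ _] head=0 tail=1 count=1
After op 2 (write(16)): arr=[9 16 _ _] head=0 tail=2 count=2
After op 3 (read()): arr=[9 16 _ _] head=1 tail=2 count=1
After op 4 (write(12)): arr=[9 16 12 _] head=1 tail=3 count=2
After op 5 (write(21)): arr=[9 16 12 21] head=1 tail=0 count=3
After op 6 (write(3)): arr=[3 16 12 21] head=1 tail=1 count=4
After op 7 (read()): arr=[3 16 12 21] head=2 tail=1 count=3
After op 8 (write(14)): arr=[3 14 12 21] head=2 tail=2 count=4
After op 9 (read()): arr=[3 14 12 21] head=3 tail=2 count=3
After op 10 (read()): arr=[3 14 12 21] head=0 tail=2 count=2
After op 11 (write(7)): arr=[3 14 7 21] head=0 tail=3 count=3
After op 12 (write(13)): arr=[3 14 7 13] head=0 tail=0 count=4
After op 13 (write(15)): arr=[15 14 7 13] head=1 tail=1 count=4

Answer: 15 14 7 13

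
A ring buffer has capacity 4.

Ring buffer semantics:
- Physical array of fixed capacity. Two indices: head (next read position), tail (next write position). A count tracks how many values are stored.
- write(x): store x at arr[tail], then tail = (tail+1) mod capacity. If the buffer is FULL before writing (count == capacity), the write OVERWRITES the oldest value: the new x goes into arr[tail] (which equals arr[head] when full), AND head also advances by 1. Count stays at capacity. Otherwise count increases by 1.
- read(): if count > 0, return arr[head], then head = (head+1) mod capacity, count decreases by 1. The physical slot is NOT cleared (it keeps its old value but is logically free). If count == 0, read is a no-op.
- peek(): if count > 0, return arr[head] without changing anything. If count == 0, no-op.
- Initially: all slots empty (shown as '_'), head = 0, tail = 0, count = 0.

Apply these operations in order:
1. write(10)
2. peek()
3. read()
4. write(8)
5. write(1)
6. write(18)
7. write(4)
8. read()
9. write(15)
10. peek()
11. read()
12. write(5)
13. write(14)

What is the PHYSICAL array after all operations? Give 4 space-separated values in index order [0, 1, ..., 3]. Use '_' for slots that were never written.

Answer: 4 15 5 14

Derivation:
After op 1 (write(10)): arr=[10 _ _ _] head=0 tail=1 count=1
After op 2 (peek()): arr=[10 _ _ _] head=0 tail=1 count=1
After op 3 (read()): arr=[10 _ _ _] head=1 tail=1 count=0
After op 4 (write(8)): arr=[10 8 _ _] head=1 tail=2 count=1
After op 5 (write(1)): arr=[10 8 1 _] head=1 tail=3 count=2
After op 6 (write(18)): arr=[10 8 1 18] head=1 tail=0 count=3
After op 7 (write(4)): arr=[4 8 1 18] head=1 tail=1 count=4
After op 8 (read()): arr=[4 8 1 18] head=2 tail=1 count=3
After op 9 (write(15)): arr=[4 15 1 18] head=2 tail=2 count=4
After op 10 (peek()): arr=[4 15 1 18] head=2 tail=2 count=4
After op 11 (read()): arr=[4 15 1 18] head=3 tail=2 count=3
After op 12 (write(5)): arr=[4 15 5 18] head=3 tail=3 count=4
After op 13 (write(14)): arr=[4 15 5 14] head=0 tail=0 count=4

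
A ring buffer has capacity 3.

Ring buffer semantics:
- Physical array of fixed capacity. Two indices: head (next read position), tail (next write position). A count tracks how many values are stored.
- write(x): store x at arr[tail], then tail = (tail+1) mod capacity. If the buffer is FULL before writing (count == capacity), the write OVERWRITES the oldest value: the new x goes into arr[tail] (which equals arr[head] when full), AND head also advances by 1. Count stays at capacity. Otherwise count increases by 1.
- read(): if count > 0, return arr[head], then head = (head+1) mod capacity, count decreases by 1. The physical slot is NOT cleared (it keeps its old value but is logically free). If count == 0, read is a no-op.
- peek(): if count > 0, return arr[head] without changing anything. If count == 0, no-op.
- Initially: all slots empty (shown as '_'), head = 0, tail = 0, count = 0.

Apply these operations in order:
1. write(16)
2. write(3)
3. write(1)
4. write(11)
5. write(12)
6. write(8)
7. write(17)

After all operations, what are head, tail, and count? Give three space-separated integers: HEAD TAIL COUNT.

After op 1 (write(16)): arr=[16 _ _] head=0 tail=1 count=1
After op 2 (write(3)): arr=[16 3 _] head=0 tail=2 count=2
After op 3 (write(1)): arr=[16 3 1] head=0 tail=0 count=3
After op 4 (write(11)): arr=[11 3 1] head=1 tail=1 count=3
After op 5 (write(12)): arr=[11 12 1] head=2 tail=2 count=3
After op 6 (write(8)): arr=[11 12 8] head=0 tail=0 count=3
After op 7 (write(17)): arr=[17 12 8] head=1 tail=1 count=3

Answer: 1 1 3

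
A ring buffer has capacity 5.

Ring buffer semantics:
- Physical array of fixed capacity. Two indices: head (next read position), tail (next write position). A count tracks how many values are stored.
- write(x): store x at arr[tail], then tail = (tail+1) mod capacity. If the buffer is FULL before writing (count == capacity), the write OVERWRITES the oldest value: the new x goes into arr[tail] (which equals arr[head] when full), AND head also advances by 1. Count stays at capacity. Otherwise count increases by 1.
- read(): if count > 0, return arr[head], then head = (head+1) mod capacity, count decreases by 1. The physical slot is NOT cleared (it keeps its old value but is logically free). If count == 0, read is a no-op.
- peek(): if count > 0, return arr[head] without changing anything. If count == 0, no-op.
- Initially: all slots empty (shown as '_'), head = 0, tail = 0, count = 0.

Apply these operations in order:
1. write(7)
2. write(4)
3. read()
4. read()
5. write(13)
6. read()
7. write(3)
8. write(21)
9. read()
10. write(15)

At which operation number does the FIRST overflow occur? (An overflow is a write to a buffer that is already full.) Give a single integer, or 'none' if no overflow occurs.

After op 1 (write(7)): arr=[7 _ _ _ _] head=0 tail=1 count=1
After op 2 (write(4)): arr=[7 4 _ _ _] head=0 tail=2 count=2
After op 3 (read()): arr=[7 4 _ _ _] head=1 tail=2 count=1
After op 4 (read()): arr=[7 4 _ _ _] head=2 tail=2 count=0
After op 5 (write(13)): arr=[7 4 13 _ _] head=2 tail=3 count=1
After op 6 (read()): arr=[7 4 13 _ _] head=3 tail=3 count=0
After op 7 (write(3)): arr=[7 4 13 3 _] head=3 tail=4 count=1
After op 8 (write(21)): arr=[7 4 13 3 21] head=3 tail=0 count=2
After op 9 (read()): arr=[7 4 13 3 21] head=4 tail=0 count=1
After op 10 (write(15)): arr=[15 4 13 3 21] head=4 tail=1 count=2

Answer: none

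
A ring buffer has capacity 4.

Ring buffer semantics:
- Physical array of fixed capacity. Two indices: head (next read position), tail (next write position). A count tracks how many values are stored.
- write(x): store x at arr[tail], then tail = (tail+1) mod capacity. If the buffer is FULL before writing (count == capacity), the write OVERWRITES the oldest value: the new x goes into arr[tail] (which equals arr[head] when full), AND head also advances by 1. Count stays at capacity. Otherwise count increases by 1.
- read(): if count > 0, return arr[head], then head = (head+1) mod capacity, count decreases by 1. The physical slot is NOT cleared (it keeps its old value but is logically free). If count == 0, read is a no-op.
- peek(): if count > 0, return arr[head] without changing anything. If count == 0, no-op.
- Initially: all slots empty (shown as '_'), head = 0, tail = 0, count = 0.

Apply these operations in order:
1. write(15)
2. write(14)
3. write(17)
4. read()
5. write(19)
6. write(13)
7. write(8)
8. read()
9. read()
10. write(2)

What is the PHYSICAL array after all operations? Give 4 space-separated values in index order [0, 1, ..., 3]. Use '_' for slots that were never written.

Answer: 13 8 2 19

Derivation:
After op 1 (write(15)): arr=[15 _ _ _] head=0 tail=1 count=1
After op 2 (write(14)): arr=[15 14 _ _] head=0 tail=2 count=2
After op 3 (write(17)): arr=[15 14 17 _] head=0 tail=3 count=3
After op 4 (read()): arr=[15 14 17 _] head=1 tail=3 count=2
After op 5 (write(19)): arr=[15 14 17 19] head=1 tail=0 count=3
After op 6 (write(13)): arr=[13 14 17 19] head=1 tail=1 count=4
After op 7 (write(8)): arr=[13 8 17 19] head=2 tail=2 count=4
After op 8 (read()): arr=[13 8 17 19] head=3 tail=2 count=3
After op 9 (read()): arr=[13 8 17 19] head=0 tail=2 count=2
After op 10 (write(2)): arr=[13 8 2 19] head=0 tail=3 count=3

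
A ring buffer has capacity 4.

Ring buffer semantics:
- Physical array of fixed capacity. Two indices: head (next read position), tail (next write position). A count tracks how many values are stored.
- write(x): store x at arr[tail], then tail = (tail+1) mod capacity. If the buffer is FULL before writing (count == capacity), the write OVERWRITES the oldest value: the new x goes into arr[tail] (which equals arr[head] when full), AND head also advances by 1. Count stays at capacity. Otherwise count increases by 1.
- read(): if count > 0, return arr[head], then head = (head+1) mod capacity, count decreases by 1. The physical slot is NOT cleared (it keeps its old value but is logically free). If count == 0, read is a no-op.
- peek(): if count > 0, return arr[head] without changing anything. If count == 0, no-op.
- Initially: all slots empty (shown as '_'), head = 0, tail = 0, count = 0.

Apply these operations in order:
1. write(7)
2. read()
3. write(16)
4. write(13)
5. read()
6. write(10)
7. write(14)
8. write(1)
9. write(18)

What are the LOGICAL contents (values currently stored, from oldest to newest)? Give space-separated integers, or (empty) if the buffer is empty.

Answer: 10 14 1 18

Derivation:
After op 1 (write(7)): arr=[7 _ _ _] head=0 tail=1 count=1
After op 2 (read()): arr=[7 _ _ _] head=1 tail=1 count=0
After op 3 (write(16)): arr=[7 16 _ _] head=1 tail=2 count=1
After op 4 (write(13)): arr=[7 16 13 _] head=1 tail=3 count=2
After op 5 (read()): arr=[7 16 13 _] head=2 tail=3 count=1
After op 6 (write(10)): arr=[7 16 13 10] head=2 tail=0 count=2
After op 7 (write(14)): arr=[14 16 13 10] head=2 tail=1 count=3
After op 8 (write(1)): arr=[14 1 13 10] head=2 tail=2 count=4
After op 9 (write(18)): arr=[14 1 18 10] head=3 tail=3 count=4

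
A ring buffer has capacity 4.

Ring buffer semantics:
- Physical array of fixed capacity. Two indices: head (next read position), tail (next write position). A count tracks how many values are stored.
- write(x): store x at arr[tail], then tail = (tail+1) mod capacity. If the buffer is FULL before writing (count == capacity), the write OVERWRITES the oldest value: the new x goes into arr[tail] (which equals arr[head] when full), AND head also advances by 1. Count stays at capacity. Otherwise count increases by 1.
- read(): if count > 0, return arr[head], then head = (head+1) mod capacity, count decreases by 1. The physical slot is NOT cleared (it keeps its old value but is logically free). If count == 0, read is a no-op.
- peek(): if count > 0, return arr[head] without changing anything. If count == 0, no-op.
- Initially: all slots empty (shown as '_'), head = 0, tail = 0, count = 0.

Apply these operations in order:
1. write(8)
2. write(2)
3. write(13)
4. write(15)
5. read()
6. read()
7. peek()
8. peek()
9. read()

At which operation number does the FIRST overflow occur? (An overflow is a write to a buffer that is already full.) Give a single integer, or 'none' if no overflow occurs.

Answer: none

Derivation:
After op 1 (write(8)): arr=[8 _ _ _] head=0 tail=1 count=1
After op 2 (write(2)): arr=[8 2 _ _] head=0 tail=2 count=2
After op 3 (write(13)): arr=[8 2 13 _] head=0 tail=3 count=3
After op 4 (write(15)): arr=[8 2 13 15] head=0 tail=0 count=4
After op 5 (read()): arr=[8 2 13 15] head=1 tail=0 count=3
After op 6 (read()): arr=[8 2 13 15] head=2 tail=0 count=2
After op 7 (peek()): arr=[8 2 13 15] head=2 tail=0 count=2
After op 8 (peek()): arr=[8 2 13 15] head=2 tail=0 count=2
After op 9 (read()): arr=[8 2 13 15] head=3 tail=0 count=1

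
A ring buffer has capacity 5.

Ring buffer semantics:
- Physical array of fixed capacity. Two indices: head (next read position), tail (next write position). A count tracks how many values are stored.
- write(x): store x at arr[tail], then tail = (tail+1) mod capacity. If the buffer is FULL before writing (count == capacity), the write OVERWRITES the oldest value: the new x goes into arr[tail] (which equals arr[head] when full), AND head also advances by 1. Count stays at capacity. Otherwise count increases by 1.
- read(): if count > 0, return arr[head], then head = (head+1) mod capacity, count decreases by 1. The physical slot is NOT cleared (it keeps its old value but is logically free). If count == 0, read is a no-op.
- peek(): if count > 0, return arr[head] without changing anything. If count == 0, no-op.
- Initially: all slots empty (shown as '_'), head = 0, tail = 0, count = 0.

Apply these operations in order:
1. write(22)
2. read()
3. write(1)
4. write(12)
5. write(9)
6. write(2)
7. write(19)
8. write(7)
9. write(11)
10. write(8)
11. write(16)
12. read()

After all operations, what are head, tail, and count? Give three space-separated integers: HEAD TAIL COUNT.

After op 1 (write(22)): arr=[22 _ _ _ _] head=0 tail=1 count=1
After op 2 (read()): arr=[22 _ _ _ _] head=1 tail=1 count=0
After op 3 (write(1)): arr=[22 1 _ _ _] head=1 tail=2 count=1
After op 4 (write(12)): arr=[22 1 12 _ _] head=1 tail=3 count=2
After op 5 (write(9)): arr=[22 1 12 9 _] head=1 tail=4 count=3
After op 6 (write(2)): arr=[22 1 12 9 2] head=1 tail=0 count=4
After op 7 (write(19)): arr=[19 1 12 9 2] head=1 tail=1 count=5
After op 8 (write(7)): arr=[19 7 12 9 2] head=2 tail=2 count=5
After op 9 (write(11)): arr=[19 7 11 9 2] head=3 tail=3 count=5
After op 10 (write(8)): arr=[19 7 11 8 2] head=4 tail=4 count=5
After op 11 (write(16)): arr=[19 7 11 8 16] head=0 tail=0 count=5
After op 12 (read()): arr=[19 7 11 8 16] head=1 tail=0 count=4

Answer: 1 0 4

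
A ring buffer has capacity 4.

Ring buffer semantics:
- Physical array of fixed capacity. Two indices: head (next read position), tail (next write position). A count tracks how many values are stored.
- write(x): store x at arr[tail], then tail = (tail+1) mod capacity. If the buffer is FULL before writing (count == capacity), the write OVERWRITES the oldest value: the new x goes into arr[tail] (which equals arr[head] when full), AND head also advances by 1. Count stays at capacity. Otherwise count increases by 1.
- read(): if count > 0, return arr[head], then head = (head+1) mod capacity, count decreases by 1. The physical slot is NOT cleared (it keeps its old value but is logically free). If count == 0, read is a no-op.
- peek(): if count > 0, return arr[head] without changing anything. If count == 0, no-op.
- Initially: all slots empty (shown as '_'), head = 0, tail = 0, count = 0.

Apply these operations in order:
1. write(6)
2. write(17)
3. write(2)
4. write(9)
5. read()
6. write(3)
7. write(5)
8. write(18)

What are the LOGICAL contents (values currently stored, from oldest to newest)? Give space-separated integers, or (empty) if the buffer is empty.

After op 1 (write(6)): arr=[6 _ _ _] head=0 tail=1 count=1
After op 2 (write(17)): arr=[6 17 _ _] head=0 tail=2 count=2
After op 3 (write(2)): arr=[6 17 2 _] head=0 tail=3 count=3
After op 4 (write(9)): arr=[6 17 2 9] head=0 tail=0 count=4
After op 5 (read()): arr=[6 17 2 9] head=1 tail=0 count=3
After op 6 (write(3)): arr=[3 17 2 9] head=1 tail=1 count=4
After op 7 (write(5)): arr=[3 5 2 9] head=2 tail=2 count=4
After op 8 (write(18)): arr=[3 5 18 9] head=3 tail=3 count=4

Answer: 9 3 5 18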